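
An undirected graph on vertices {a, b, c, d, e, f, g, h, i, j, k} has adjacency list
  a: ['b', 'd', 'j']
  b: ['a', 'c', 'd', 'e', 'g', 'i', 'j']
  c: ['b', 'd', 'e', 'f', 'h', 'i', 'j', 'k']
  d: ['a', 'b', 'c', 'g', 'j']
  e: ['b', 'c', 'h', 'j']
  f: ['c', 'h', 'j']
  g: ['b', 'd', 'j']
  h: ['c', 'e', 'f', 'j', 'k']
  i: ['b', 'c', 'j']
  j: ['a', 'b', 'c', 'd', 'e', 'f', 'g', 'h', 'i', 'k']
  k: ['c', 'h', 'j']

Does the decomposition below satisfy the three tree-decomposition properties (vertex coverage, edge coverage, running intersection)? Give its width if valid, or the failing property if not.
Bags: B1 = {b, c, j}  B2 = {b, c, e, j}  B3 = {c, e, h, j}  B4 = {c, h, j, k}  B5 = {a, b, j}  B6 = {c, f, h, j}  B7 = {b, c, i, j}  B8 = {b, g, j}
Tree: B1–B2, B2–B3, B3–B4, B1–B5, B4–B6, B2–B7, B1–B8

A tree decomposition must satisfy three properties: every vertex lies in some bag; for every edge, both endpoints lie together in some bag; and for every vertex, the bags containing it form a connected subtree. Here vertex d appears in no bag, so the decomposition is invalid.

No — vertex d appears in no bag.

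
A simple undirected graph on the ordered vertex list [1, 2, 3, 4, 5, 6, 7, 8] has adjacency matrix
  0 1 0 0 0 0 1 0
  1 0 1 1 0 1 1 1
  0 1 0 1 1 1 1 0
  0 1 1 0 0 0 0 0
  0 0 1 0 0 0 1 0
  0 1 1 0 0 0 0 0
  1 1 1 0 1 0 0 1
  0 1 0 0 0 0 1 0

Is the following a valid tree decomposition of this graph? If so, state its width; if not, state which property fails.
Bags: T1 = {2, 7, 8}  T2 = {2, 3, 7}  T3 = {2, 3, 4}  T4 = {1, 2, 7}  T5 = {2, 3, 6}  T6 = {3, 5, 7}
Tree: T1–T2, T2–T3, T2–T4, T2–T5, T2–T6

Checking the three conditions: (i) the bags cover all of {1, 2, 3, 4, 5, 6, 7, 8}; (ii) for each edge, some bag contains both endpoints; (iii) the bags containing any fixed vertex form a subtree. All hold, so the decomposition is valid with width 3 − 1 = 2.

Yes; width 2.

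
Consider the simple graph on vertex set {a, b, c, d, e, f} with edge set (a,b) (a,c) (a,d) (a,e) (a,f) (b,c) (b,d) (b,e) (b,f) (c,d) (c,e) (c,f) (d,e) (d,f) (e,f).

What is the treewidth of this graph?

A width-5 tree decomposition is:
Bags: B1 = {a, b, c, d, e, f}
Tree: (single bag)
A single bag containing all 6 vertices is trivially a valid decomposition of width 5. On the other hand G contains the 6-clique {a, b, c, d, e, f}. A clique must lie in a single bag of any decomposition, so no decomposition can have width below 5. The upper and lower bounds meet at 5, so that is the treewidth.

5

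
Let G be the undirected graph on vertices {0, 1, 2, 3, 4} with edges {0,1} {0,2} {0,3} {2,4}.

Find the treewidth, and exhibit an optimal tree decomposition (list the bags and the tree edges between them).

Each bag holds 2 vertices, so the decomposition has width 1, which upper-bounds the treewidth. Since G has at least one edge (e.g. 0–2), it is not an edgeless graph, so tw(G) ≥ 1. Therefore the treewidth is 1.

Treewidth 1.
One optimal decomposition is:
Bags: B1 = {0, 2}  B2 = {0, 1}  B3 = {2, 4}  B4 = {0, 3}
Tree: B1–B2, B1–B3, B2–B4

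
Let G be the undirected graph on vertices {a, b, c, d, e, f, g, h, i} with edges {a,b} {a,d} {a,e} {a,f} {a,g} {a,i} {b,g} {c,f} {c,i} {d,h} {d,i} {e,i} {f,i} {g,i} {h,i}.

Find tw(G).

A width-2 tree decomposition is:
Bags: B1 = {a, d, i}  B2 = {a, g, i}  B3 = {a, b, g}  B4 = {a, e, i}  B5 = {a, f, i}  B6 = {c, f, i}  B7 = {d, h, i}
Tree: B1–B2, B2–B3, B1–B4, B4–B5, B5–B6, B1–B7
Each bag holds 3 vertices, so the decomposition has width 2, which upper-bounds the treewidth. Conversely, {a, b, g} is a clique of size 3, and the vertices of any clique must share a bag in every tree decomposition; so some bag has ≥ 3 vertices and tw(G) ≥ 2. Hence tw(G) = 2 exactly.

2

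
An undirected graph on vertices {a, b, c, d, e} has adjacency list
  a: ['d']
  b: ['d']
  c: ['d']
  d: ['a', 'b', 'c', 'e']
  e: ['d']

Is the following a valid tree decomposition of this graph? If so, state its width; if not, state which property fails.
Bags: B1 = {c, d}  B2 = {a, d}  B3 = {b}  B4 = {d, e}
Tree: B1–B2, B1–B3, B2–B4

A tree decomposition must satisfy three properties: every vertex lies in some bag; for every edge, both endpoints lie together in some bag; and for every vertex, the bags containing it form a connected subtree. Here edge (d,b) lies in no bag, so the decomposition is invalid.

No — edge (d,b) lies in no bag.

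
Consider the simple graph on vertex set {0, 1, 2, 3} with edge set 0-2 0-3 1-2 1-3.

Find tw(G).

2

A width-2 tree decomposition is:
Bags: B1 = {0, 2, 3}  B2 = {1, 2, 3}
Tree: B1–B2
Each bag holds 3 vertices, so the decomposition has width 2, which upper-bounds the treewidth. Since 2–0–3–1–2 is a cycle in G, G is not acyclic. Forests are exactly the graphs of treewidth ≤ 1, so tw(G) ≥ 2. The upper and lower bounds meet at 2, so that is the treewidth.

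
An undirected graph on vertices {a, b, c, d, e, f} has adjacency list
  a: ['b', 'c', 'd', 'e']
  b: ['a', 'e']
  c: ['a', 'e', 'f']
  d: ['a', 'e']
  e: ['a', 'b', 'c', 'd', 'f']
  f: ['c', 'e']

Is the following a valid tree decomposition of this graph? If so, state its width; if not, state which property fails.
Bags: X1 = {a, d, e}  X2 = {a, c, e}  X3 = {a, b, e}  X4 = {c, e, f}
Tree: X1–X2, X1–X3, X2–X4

Checking the three conditions: (i) the bags cover all of {a, b, c, d, e, f}; (ii) for each edge, some bag contains both endpoints; (iii) the bags containing any fixed vertex form a subtree. All hold, so the decomposition is valid with width 3 − 1 = 2.

Yes; width 2.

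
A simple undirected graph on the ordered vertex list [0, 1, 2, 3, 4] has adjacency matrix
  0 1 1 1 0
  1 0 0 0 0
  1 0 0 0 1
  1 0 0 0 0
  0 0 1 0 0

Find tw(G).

A width-1 tree decomposition is:
Bags: B1 = {2, 4}  B2 = {0, 2}  B3 = {0, 1}  B4 = {0, 3}
Tree: B1–B2, B2–B3, B2–B4
Every bag has size at most 2, so the width is 2 − 1 = 1 and tw(G) ≤ 1. Any graph with an edge has treewidth ≥ 1, and G has the edge 4–2. Hence tw(G) = 1 exactly.

1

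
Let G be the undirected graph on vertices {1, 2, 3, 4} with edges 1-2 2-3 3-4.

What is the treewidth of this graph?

1

A width-1 tree decomposition is:
Bags: B1 = {3, 4}  B2 = {2, 3}  B3 = {1, 2}
Tree: B1–B2, B2–B3
Every bag has size at most 2, so the width is 2 − 1 = 1 and tw(G) ≤ 1. Since G has at least one edge (e.g. 4–3), it is not an edgeless graph, so tw(G) ≥ 1. Combining the bounds, tw(G) = 1.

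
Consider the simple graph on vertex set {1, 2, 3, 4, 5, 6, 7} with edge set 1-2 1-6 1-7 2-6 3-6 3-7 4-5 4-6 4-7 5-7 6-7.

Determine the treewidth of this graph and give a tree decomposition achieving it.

Treewidth 2.
Bags: B1 = {4, 6, 7}  B2 = {3, 6, 7}  B3 = {4, 5, 7}  B4 = {1, 6, 7}  B5 = {1, 2, 6}
Tree: B1–B2, B1–B3, B2–B4, B4–B5

Every bag has size at most 3, so the width is 3 − 1 = 2 and tw(G) ≤ 2. Conversely, {4, 5, 7} is a clique of size 3, and the vertices of any clique must share a bag in every tree decomposition; so some bag has ≥ 3 vertices and tw(G) ≥ 2. Therefore the treewidth is 2.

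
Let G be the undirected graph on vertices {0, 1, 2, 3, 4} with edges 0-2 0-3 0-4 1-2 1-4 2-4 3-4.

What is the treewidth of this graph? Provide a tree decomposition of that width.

The largest bag has 3 vertices, giving width 2; this decomposition certifies tw(G) ≤ 2. Conversely, {0, 2, 4} is a clique of size 3, and the vertices of any clique must share a bag in every tree decomposition; so some bag has ≥ 3 vertices and tw(G) ≥ 2. Therefore the treewidth is 2.

Treewidth 2.
One optimal decomposition is:
Bags: B1 = {0, 2, 4}  B2 = {1, 2, 4}  B3 = {0, 3, 4}
Tree: B1–B2, B1–B3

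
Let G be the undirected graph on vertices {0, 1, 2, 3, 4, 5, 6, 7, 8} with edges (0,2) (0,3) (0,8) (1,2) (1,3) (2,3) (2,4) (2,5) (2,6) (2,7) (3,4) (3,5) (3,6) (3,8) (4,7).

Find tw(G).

2

A width-2 tree decomposition is:
Bags: B1 = {2, 3, 4}  B2 = {0, 2, 3}  B3 = {2, 3, 6}  B4 = {2, 3, 5}  B5 = {0, 3, 8}  B6 = {2, 4, 7}  B7 = {1, 2, 3}
Tree: B1–B2, B2–B3, B1–B4, B2–B5, B1–B6, B2–B7
Every bag has size at most 3, so the width is 3 − 1 = 2 and tw(G) ≤ 2. For the lower bound, the 3 vertices {0, 3, 8} are pairwise adjacent, and any tree decomposition puts a clique entirely inside one bag — forcing width ≥ 2. Hence tw(G) = 2 exactly.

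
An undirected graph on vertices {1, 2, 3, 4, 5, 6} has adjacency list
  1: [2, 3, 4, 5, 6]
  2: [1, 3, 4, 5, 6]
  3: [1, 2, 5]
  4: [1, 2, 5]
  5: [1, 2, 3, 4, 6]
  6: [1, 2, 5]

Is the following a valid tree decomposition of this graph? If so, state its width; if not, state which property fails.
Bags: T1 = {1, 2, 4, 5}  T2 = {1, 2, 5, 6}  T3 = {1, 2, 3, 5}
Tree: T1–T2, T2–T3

Yes; width 3.

Vertex coverage: the bags together contain {1, 2, 3, 4, 5, 6}, the full vertex set. Edge coverage: each edge of G has both endpoints in at least one bag. Running intersection: for every vertex, the bags containing it form a connected subtree. All three properties hold, so this is a valid tree decomposition of width max|bag| − 1 = 3, and hence tw(G) ≤ 3.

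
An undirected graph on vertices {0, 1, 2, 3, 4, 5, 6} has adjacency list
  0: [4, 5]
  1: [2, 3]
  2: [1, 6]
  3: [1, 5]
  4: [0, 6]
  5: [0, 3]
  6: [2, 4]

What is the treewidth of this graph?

A width-2 tree decomposition is:
Bags: B1 = {1, 2, 3}  B2 = {2, 3, 6}  B3 = {3, 4, 6}  B4 = {0, 3, 4}  B5 = {0, 3, 5}
Tree: B1–B2, B2–B3, B3–B4, B4–B5
Every bag has size at most 3, so the width is 3 − 1 = 2 and tw(G) ≤ 2. The edges 3–1–2–6–4–0–5–3 form a cycle, so G is not a tree and its treewidth is at least 2. Therefore the treewidth is 2.

2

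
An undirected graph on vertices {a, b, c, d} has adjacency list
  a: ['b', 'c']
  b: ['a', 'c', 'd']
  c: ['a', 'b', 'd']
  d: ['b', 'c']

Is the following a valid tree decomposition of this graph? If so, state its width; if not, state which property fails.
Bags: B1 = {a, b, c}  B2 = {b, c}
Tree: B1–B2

No — vertex d appears in no bag.

A tree decomposition must satisfy three properties: every vertex lies in some bag; for every edge, both endpoints lie together in some bag; and for every vertex, the bags containing it form a connected subtree. Here vertex d appears in no bag, so the decomposition is invalid.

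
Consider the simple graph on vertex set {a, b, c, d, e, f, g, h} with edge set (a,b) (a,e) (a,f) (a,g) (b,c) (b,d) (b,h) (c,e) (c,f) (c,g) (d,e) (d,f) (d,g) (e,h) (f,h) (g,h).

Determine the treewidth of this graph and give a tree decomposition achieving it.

Every bag has size at most 5, so the width is 5 − 1 = 4 and tw(G) ≤ 4. For the lower bound: the 5 vertex sets {c,e}, {b,d}, {a,f}, {g}, {h} are disjoint, each induces a connected subgraph, and every pair is joined by at least one edge of G. Contracting each set to a single vertex therefore yields K_{5} as a minor, and since treewidth is minor-monotone, tw(G) ≥ tw(K_{5}) = 4. The upper and lower bounds meet at 4, so that is the treewidth.

Treewidth 4.
One such decomposition:
Bags: B1 = {b, c, e, f, g}  B2 = {b, d, e, f, g}  B3 = {a, b, e, f, g}  B4 = {b, e, f, g, h}
Tree: B1–B2, B2–B3, B3–B4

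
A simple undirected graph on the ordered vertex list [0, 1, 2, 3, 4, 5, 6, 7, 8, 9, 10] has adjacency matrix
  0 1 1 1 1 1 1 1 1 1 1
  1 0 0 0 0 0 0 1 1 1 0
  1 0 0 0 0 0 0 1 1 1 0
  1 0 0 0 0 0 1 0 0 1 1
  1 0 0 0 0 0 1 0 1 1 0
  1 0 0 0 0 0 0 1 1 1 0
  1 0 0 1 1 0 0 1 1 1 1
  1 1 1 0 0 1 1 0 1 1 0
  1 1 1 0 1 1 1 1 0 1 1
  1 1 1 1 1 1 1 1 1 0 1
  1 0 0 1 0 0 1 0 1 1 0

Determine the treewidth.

A width-4 tree decomposition is:
Bags: B1 = {0, 4, 6, 8, 9}  B2 = {0, 6, 8, 9, 10}  B3 = {0, 6, 7, 8, 9}  B4 = {0, 2, 7, 8, 9}  B5 = {0, 1, 7, 8, 9}  B6 = {0, 3, 6, 9, 10}  B7 = {0, 5, 7, 8, 9}
Tree: B1–B2, B1–B3, B3–B4, B3–B5, B2–B6, B3–B7
Every bag has size at most 5, so the width is 5 − 1 = 4 and tw(G) ≤ 4. On the other hand G contains the 5-clique {0, 6, 8, 9, 10}. A clique must lie in a single bag of any decomposition, so no decomposition can have width below 4. The upper and lower bounds meet at 4, so that is the treewidth.

4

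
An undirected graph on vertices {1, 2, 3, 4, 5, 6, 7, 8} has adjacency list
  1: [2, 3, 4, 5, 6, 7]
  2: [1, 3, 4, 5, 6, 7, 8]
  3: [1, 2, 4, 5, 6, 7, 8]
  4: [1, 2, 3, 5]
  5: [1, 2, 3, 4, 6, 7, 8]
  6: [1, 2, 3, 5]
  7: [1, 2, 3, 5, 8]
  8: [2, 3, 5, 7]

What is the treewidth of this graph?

A width-4 tree decomposition is:
Bags: B1 = {1, 2, 3, 5, 7}  B2 = {2, 3, 5, 7, 8}  B3 = {1, 2, 3, 5, 6}  B4 = {1, 2, 3, 4, 5}
Tree: B1–B2, B1–B3, B1–B4
Each bag holds 5 vertices, so the decomposition has width 4, which upper-bounds the treewidth. For the lower bound, the 5 vertices {2, 3, 5, 7, 8} are pairwise adjacent, and any tree decomposition puts a clique entirely inside one bag — forcing width ≥ 4. Hence tw(G) = 4 exactly.

4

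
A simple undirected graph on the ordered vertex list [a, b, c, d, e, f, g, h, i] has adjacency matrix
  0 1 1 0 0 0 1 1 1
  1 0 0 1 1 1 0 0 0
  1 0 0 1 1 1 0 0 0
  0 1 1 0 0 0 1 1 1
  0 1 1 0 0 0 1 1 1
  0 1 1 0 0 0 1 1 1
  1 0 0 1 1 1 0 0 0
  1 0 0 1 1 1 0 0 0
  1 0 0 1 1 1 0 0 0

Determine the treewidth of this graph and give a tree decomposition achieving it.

Treewidth 4.
One optimal decomposition is:
Bags: B1 = {a, d, e, f, h}  B2 = {a, d, e, f, i}  B3 = {a, d, e, f, g}  B4 = {a, c, d, e, f}  B5 = {a, b, d, e, f}
Tree: B1–B2, B2–B3, B3–B4, B4–B5

The largest bag has 5 vertices, giving width 4; this decomposition certifies tw(G) ≤ 4. For the lower bound: the 5 vertex sets {d,h}, {f,i}, {e,g}, {a}, {c} are disjoint, each induces a connected subgraph, and every pair is joined by at least one edge of G. Contracting each set to a single vertex therefore yields K_{5} as a minor, and since treewidth is minor-monotone, tw(G) ≥ tw(K_{5}) = 4. Therefore the treewidth is 4.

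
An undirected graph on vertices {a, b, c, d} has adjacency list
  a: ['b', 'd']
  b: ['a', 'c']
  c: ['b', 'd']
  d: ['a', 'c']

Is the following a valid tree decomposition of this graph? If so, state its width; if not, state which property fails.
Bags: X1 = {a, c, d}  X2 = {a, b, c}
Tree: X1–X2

Checking the three conditions: (i) the bags cover all of {a, b, c, d}; (ii) for each edge, some bag contains both endpoints; (iii) the bags containing any fixed vertex form a subtree. All hold, so the decomposition is valid with width 3 − 1 = 2.

Yes; width 2.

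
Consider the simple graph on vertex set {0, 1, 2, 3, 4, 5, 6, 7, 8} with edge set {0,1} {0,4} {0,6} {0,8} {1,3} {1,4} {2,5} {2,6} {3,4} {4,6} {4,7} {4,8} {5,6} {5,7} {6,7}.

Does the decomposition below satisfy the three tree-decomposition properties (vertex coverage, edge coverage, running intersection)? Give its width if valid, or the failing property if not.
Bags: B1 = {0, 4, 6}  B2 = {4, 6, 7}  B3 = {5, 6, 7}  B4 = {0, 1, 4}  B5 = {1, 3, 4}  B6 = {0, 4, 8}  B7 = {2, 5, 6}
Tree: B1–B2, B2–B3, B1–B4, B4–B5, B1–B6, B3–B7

Yes; width 2.

Checking the three conditions: (i) the bags cover all of {0, 1, 2, 3, 4, 5, 6, 7, 8}; (ii) for each edge, some bag contains both endpoints; (iii) the bags containing any fixed vertex form a subtree. All hold, so the decomposition is valid with width 3 − 1 = 2.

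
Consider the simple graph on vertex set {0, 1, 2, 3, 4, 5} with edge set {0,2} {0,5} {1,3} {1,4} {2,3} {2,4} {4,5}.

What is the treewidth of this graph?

A width-2 tree decomposition is:
Bags: B1 = {0, 2, 5}  B2 = {2, 4, 5}  B3 = {2, 3, 4}  B4 = {1, 3, 4}
Tree: B1–B2, B2–B3, B3–B4
The largest bag has 3 vertices, giving width 2; this decomposition certifies tw(G) ≤ 2. For the lower bound, G contains the cycle 0–5–4–2–0, so G is not a forest; only forests have treewidth ≤ 1, hence tw(G) ≥ 2. Therefore the treewidth is 2.

2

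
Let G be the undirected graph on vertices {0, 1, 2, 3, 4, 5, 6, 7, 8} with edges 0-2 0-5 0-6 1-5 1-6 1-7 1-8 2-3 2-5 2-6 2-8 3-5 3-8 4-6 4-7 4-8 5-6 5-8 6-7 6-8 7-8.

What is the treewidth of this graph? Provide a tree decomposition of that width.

Treewidth 3.
One optimal decomposition is:
Bags: B1 = {1, 5, 6, 8}  B2 = {2, 5, 6, 8}  B3 = {2, 3, 5, 8}  B4 = {1, 6, 7, 8}  B5 = {4, 6, 7, 8}  B6 = {0, 2, 5, 6}
Tree: B1–B2, B2–B3, B1–B4, B4–B5, B2–B6

The largest bag has 4 vertices, giving width 3; this decomposition certifies tw(G) ≤ 3. For the lower bound, the 4 vertices {2, 3, 5, 8} are pairwise adjacent, and any tree decomposition puts a clique entirely inside one bag — forcing width ≥ 3. Therefore the treewidth is 3.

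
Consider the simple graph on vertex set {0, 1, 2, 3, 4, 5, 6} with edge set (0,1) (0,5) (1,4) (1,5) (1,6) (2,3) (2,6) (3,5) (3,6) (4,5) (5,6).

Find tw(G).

A width-2 tree decomposition is:
Bags: B1 = {3, 5, 6}  B2 = {2, 3, 6}  B3 = {1, 5, 6}  B4 = {0, 1, 5}  B5 = {1, 4, 5}
Tree: B1–B2, B1–B3, B3–B4, B4–B5
The largest bag has 3 vertices, giving width 2; this decomposition certifies tw(G) ≤ 2. For the lower bound, the 3 vertices {2, 3, 6} are pairwise adjacent, and any tree decomposition puts a clique entirely inside one bag — forcing width ≥ 2. The upper and lower bounds meet at 2, so that is the treewidth.

2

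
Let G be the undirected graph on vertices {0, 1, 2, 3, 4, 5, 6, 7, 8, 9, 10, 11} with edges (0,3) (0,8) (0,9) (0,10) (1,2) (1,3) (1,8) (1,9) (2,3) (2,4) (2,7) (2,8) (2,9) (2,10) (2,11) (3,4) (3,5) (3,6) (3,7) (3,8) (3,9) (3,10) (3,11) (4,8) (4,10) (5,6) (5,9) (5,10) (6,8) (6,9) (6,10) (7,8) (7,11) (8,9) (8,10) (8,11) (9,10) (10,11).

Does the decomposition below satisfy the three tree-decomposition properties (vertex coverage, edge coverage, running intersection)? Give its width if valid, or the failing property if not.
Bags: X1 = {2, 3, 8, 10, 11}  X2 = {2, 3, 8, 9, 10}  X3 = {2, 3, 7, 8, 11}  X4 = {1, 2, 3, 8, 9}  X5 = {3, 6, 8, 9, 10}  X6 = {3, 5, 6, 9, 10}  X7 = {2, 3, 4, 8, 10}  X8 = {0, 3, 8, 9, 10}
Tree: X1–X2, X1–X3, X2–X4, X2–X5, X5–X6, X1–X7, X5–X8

Vertex coverage: the bags together contain {0, 1, 2, 3, 4, 5, 6, 7, 8, 9, 10, 11}, the full vertex set. Edge coverage: each edge of G has both endpoints in at least one bag. Running intersection: for every vertex, the bags containing it form a connected subtree. All three properties hold, so this is a valid tree decomposition of width max|bag| − 1 = 4, and hence tw(G) ≤ 4.

Yes; width 4.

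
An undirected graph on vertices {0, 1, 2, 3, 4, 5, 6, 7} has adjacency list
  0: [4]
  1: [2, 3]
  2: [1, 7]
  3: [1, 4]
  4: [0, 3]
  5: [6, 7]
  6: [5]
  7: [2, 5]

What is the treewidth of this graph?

1

A width-1 tree decomposition is:
Bags: B1 = {0, 4}  B2 = {3, 4}  B3 = {1, 3}  B4 = {1, 2}  B5 = {2, 7}  B6 = {5, 7}  B7 = {5, 6}
Tree: B1–B2, B2–B3, B3–B4, B4–B5, B5–B6, B6–B7
The largest bag has 2 vertices, giving width 1; this decomposition certifies tw(G) ≤ 1. Any graph with an edge has treewidth ≥ 1, and G has the edge 0–4. Therefore the treewidth is 1.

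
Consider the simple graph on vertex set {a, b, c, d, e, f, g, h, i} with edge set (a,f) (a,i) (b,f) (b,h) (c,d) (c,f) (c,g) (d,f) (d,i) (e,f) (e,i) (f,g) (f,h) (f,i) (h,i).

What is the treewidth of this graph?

2

A width-2 tree decomposition is:
Bags: B1 = {d, f, i}  B2 = {c, d, f}  B3 = {c, f, g}  B4 = {e, f, i}  B5 = {f, h, i}  B6 = {a, f, i}  B7 = {b, f, h}
Tree: B1–B2, B2–B3, B1–B4, B1–B5, B4–B6, B5–B7
Each bag holds 3 vertices, so the decomposition has width 2, which upper-bounds the treewidth. Conversely, {c, f, g} is a clique of size 3, and the vertices of any clique must share a bag in every tree decomposition; so some bag has ≥ 3 vertices and tw(G) ≥ 2. Hence tw(G) = 2 exactly.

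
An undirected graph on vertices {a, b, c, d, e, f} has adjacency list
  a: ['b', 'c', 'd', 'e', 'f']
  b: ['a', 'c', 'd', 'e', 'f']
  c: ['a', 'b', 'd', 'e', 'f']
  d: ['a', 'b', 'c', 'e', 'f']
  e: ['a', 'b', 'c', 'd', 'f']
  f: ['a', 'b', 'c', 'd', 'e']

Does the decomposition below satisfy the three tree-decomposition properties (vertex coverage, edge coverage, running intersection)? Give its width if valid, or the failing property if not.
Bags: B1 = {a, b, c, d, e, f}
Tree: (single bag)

Vertex coverage: the bags together contain {a, b, c, d, e, f}, the full vertex set. Edge coverage: each edge of G has both endpoints in at least one bag. Running intersection: for every vertex, the bags containing it form a connected subtree. All three properties hold, so this is a valid tree decomposition of width max|bag| − 1 = 5, and hence tw(G) ≤ 5.

Yes; width 5.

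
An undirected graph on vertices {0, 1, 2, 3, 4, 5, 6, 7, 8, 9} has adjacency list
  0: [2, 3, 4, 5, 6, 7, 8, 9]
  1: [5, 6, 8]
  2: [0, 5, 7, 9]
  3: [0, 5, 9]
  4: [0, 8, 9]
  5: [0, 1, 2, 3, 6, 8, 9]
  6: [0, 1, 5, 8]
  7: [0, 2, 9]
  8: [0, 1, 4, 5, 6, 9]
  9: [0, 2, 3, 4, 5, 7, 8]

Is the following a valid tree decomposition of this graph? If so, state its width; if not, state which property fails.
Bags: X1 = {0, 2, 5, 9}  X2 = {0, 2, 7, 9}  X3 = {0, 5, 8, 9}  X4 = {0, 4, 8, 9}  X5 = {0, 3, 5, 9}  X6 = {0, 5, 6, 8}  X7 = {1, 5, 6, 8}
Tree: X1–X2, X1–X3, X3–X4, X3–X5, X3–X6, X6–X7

Yes; width 3.

Vertex coverage: the bags together contain {0, 1, 2, 3, 4, 5, 6, 7, 8, 9}, the full vertex set. Edge coverage: each edge of G has both endpoints in at least one bag. Running intersection: for every vertex, the bags containing it form a connected subtree. All three properties hold, so this is a valid tree decomposition of width max|bag| − 1 = 3, and hence tw(G) ≤ 3.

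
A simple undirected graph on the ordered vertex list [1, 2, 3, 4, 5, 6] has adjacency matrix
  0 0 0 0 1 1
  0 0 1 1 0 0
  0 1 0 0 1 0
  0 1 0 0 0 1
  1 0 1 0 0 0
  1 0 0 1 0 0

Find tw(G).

A width-2 tree decomposition is:
Bags: B1 = {1, 4, 6}  B2 = {1, 2, 4}  B3 = {1, 2, 3}  B4 = {1, 3, 5}
Tree: B1–B2, B2–B3, B3–B4
The largest bag has 3 vertices, giving width 2; this decomposition certifies tw(G) ≤ 2. Since 1–6–4–2–3–5–1 is a cycle in G, G is not acyclic. Forests are exactly the graphs of treewidth ≤ 1, so tw(G) ≥ 2. Combining the bounds, tw(G) = 2.

2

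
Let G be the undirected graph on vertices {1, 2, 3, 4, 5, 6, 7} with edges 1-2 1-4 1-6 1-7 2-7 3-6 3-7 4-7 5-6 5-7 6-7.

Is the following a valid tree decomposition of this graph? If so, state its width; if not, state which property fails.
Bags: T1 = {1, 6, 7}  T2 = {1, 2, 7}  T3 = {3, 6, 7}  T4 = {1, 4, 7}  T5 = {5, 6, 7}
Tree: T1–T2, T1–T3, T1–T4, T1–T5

Yes; width 2.

Vertex coverage: the bags together contain {1, 2, 3, 4, 5, 6, 7}, the full vertex set. Edge coverage: each edge of G has both endpoints in at least one bag. Running intersection: for every vertex, the bags containing it form a connected subtree. All three properties hold, so this is a valid tree decomposition of width max|bag| − 1 = 2, and hence tw(G) ≤ 2.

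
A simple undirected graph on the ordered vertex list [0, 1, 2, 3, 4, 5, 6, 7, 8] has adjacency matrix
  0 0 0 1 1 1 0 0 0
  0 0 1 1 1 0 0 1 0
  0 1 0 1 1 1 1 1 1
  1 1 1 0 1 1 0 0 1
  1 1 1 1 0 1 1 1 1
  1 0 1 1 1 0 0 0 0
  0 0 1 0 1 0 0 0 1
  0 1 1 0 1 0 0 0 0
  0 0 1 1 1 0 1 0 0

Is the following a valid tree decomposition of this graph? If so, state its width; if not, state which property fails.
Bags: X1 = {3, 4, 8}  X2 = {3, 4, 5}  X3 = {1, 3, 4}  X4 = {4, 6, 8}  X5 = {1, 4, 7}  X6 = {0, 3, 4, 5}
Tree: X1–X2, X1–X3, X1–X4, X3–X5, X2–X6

A tree decomposition must satisfy three properties: every vertex lies in some bag; for every edge, both endpoints lie together in some bag; and for every vertex, the bags containing it form a connected subtree. Here vertex 2 appears in no bag, so the decomposition is invalid.

No — vertex 2 appears in no bag.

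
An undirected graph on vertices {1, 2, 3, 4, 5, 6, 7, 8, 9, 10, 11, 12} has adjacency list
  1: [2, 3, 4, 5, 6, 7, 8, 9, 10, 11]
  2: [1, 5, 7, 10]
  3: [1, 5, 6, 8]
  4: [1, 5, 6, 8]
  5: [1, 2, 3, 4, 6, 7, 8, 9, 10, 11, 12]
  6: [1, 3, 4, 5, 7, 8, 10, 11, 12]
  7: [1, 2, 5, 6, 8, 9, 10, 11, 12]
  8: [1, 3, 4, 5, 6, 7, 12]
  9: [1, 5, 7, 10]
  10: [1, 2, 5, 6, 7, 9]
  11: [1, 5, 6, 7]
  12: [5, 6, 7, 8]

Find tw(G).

A width-4 tree decomposition is:
Bags: B1 = {1, 5, 6, 7, 8}  B2 = {1, 4, 5, 6, 8}  B3 = {1, 5, 6, 7, 11}  B4 = {5, 6, 7, 8, 12}  B5 = {1, 5, 6, 7, 10}  B6 = {1, 2, 5, 7, 10}  B7 = {1, 3, 5, 6, 8}  B8 = {1, 5, 7, 9, 10}
Tree: B1–B2, B1–B3, B1–B4, B1–B5, B5–B6, B2–B7, B5–B8
Every bag has size at most 5, so the width is 5 − 1 = 4 and tw(G) ≤ 4. For the lower bound, the 5 vertices {1, 5, 7, 9, 10} are pairwise adjacent, and any tree decomposition puts a clique entirely inside one bag — forcing width ≥ 4. The upper and lower bounds meet at 4, so that is the treewidth.

4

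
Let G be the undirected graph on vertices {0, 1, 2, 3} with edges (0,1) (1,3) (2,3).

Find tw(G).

1

A width-1 tree decomposition is:
Bags: B1 = {0, 1}  B2 = {1, 3}  B3 = {2, 3}
Tree: B1–B2, B2–B3
Every bag has size at most 2, so the width is 2 − 1 = 1 and tw(G) ≤ 1. Since G has at least one edge (e.g. 0–1), it is not an edgeless graph, so tw(G) ≥ 1. Therefore the treewidth is 1.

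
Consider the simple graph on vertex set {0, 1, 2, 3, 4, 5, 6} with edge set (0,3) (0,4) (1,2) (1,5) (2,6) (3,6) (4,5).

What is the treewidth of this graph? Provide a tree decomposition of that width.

Treewidth 2.
One such decomposition:
Bags: B1 = {0, 3, 4}  B2 = {3, 4, 6}  B3 = {2, 4, 6}  B4 = {1, 2, 4}  B5 = {1, 4, 5}
Tree: B1–B2, B2–B3, B3–B4, B4–B5

The largest bag has 3 vertices, giving width 2; this decomposition certifies tw(G) ≤ 2. The edges 4–0–3–6–2–1–5–4 form a cycle, so G is not a tree and its treewidth is at least 2. Therefore the treewidth is 2.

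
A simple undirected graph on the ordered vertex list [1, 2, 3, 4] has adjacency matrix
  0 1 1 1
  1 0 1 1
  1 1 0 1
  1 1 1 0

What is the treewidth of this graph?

A width-3 tree decomposition is:
Bags: B1 = {1, 2, 3, 4}
Tree: (single bag)
A single bag containing all 4 vertices is trivially a valid decomposition of width 3. For the lower bound, the 4 vertices {1, 2, 3, 4} are pairwise adjacent, and any tree decomposition puts a clique entirely inside one bag — forcing width ≥ 3. Combining the bounds, tw(G) = 3.

3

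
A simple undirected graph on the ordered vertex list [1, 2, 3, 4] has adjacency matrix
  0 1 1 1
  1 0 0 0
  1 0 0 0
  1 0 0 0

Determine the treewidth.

A width-1 tree decomposition is:
Bags: B1 = {1, 4}  B2 = {1, 2}  B3 = {1, 3}
Tree: B1–B2, B2–B3
The largest bag has 2 vertices, giving width 1; this decomposition certifies tw(G) ≤ 1. Any graph with an edge has treewidth ≥ 1, and G has the edge 4–1. The upper and lower bounds meet at 1, so that is the treewidth.

1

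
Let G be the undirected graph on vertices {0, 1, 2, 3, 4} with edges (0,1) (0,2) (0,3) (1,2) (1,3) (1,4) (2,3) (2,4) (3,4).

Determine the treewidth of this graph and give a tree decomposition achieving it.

Treewidth 3.
Bags: B1 = {0, 1, 2, 3}  B2 = {1, 2, 3, 4}
Tree: B1–B2

Every bag has size at most 4, so the width is 4 − 1 = 3 and tw(G) ≤ 3. On the other hand G contains the 4-clique {0, 1, 2, 3}. A clique must lie in a single bag of any decomposition, so no decomposition can have width below 3. Combining the bounds, tw(G) = 3.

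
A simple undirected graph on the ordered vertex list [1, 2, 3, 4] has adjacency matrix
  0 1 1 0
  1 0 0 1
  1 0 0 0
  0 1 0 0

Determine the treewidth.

A width-1 tree decomposition is:
Bags: B1 = {1, 3}  B2 = {1, 2}  B3 = {2, 4}
Tree: B1–B2, B2–B3
Every bag has size at most 2, so the width is 2 − 1 = 1 and tw(G) ≤ 1. Any graph with an edge has treewidth ≥ 1, and G has the edge 1–3. Combining the bounds, tw(G) = 1.

1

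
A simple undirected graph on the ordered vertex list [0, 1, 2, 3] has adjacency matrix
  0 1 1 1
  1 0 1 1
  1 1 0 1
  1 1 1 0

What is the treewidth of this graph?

3

A width-3 tree decomposition is:
Bags: B1 = {0, 1, 2, 3}
Tree: (single bag)
A single bag containing all 4 vertices is trivially a valid decomposition of width 3. Conversely, {0, 1, 2, 3} is a clique of size 4, and the vertices of any clique must share a bag in every tree decomposition; so some bag has ≥ 4 vertices and tw(G) ≥ 3. Therefore the treewidth is 3.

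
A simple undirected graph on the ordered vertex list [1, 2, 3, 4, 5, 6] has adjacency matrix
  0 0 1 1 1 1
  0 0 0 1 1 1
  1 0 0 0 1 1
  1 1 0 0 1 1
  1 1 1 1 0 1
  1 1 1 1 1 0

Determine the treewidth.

A width-3 tree decomposition is:
Bags: B1 = {1, 4, 5, 6}  B2 = {1, 3, 5, 6}  B3 = {2, 4, 5, 6}
Tree: B1–B2, B1–B3
Each bag holds 4 vertices, so the decomposition has width 3, which upper-bounds the treewidth. Conversely, {1, 3, 5, 6} is a clique of size 4, and the vertices of any clique must share a bag in every tree decomposition; so some bag has ≥ 4 vertices and tw(G) ≥ 3. Therefore the treewidth is 3.

3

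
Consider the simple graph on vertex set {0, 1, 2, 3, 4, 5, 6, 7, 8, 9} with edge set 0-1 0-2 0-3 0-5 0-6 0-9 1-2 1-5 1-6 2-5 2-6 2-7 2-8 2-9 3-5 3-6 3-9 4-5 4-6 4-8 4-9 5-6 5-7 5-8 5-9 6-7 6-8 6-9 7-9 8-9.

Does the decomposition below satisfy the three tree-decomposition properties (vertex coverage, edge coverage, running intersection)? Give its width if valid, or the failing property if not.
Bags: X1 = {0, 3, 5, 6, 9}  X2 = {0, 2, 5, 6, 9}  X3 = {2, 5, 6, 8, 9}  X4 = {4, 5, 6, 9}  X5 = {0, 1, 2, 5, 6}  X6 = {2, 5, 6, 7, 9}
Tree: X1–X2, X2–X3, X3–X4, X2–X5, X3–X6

A tree decomposition must satisfy three properties: every vertex lies in some bag; for every edge, both endpoints lie together in some bag; and for every vertex, the bags containing it form a connected subtree. Here edge (8,4) lies in no bag, so the decomposition is invalid.

No — edge (8,4) lies in no bag.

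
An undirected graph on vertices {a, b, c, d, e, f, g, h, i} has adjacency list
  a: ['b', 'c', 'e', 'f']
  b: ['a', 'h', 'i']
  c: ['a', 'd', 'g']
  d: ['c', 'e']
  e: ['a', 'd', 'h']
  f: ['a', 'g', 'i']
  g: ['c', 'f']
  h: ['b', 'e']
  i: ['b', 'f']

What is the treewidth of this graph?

A width-3 tree decomposition is:
Bags: B1 = {b, e, h, i}  B2 = {a, b, e, i}  B3 = {a, e, f, i}  B4 = {a, d, e, f}  B5 = {a, c, d, f}  B6 = {c, d, f, g}
Tree: B1–B2, B2–B3, B3–B4, B4–B5, B5–B6
Every bag has size at most 4, so the width is 4 − 1 = 3 and tw(G) ≤ 3. For the lower bound: the 4 vertex sets {b,h,i}, {e}, {a}, {c,d,f,g} are disjoint, each induces a connected subgraph, and every pair is joined by at least one edge of G. Contracting each set to a single vertex therefore yields K_{4} as a minor, and since treewidth is minor-monotone, tw(G) ≥ tw(K_{4}) = 3. Hence tw(G) = 3 exactly.

3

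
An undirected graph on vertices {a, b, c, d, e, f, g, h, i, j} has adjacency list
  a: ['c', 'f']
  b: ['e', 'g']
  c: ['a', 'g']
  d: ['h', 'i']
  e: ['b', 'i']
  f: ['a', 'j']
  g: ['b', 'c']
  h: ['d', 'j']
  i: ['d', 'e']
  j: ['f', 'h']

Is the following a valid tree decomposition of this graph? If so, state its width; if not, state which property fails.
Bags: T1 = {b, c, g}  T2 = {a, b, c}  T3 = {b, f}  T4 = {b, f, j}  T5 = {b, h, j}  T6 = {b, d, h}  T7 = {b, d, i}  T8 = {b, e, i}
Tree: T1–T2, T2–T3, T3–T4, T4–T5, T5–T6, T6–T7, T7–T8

No — edge (a,f) lies in no bag.

A tree decomposition must satisfy three properties: every vertex lies in some bag; for every edge, both endpoints lie together in some bag; and for every vertex, the bags containing it form a connected subtree. Here edge (a,f) lies in no bag, so the decomposition is invalid.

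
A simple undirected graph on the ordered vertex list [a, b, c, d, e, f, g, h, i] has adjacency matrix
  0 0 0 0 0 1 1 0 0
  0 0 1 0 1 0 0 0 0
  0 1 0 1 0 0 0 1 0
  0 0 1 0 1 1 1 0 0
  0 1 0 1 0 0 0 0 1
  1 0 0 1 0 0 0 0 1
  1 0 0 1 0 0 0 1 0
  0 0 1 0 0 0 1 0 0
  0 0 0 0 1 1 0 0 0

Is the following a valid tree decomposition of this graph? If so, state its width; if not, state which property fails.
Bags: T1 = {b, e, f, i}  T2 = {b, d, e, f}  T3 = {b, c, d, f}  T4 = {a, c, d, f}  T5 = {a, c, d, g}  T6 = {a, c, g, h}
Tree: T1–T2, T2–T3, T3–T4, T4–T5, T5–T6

Checking the three conditions: (i) the bags cover all of {a, b, c, d, e, f, g, h, i}; (ii) for each edge, some bag contains both endpoints; (iii) the bags containing any fixed vertex form a subtree. All hold, so the decomposition is valid with width 4 − 1 = 3.

Yes; width 3.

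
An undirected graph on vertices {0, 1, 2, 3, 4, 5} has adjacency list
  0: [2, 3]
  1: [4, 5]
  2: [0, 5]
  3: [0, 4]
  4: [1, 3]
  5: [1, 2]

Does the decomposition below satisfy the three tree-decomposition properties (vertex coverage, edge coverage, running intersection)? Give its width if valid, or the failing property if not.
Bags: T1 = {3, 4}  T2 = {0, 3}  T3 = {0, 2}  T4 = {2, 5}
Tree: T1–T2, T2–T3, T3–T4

A tree decomposition must satisfy three properties: every vertex lies in some bag; for every edge, both endpoints lie together in some bag; and for every vertex, the bags containing it form a connected subtree. Here vertex 1 appears in no bag, so the decomposition is invalid.

No — vertex 1 appears in no bag.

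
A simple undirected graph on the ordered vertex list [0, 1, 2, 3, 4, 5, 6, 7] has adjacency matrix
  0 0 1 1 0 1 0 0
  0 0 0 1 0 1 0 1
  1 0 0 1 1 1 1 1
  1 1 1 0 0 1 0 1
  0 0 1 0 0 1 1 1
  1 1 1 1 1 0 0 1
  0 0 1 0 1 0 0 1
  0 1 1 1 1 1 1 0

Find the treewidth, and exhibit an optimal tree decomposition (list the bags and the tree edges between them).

Treewidth 3.
One optimal decomposition is:
Bags: B1 = {2, 3, 5, 7}  B2 = {2, 4, 5, 7}  B3 = {0, 2, 3, 5}  B4 = {2, 4, 6, 7}  B5 = {1, 3, 5, 7}
Tree: B1–B2, B1–B3, B2–B4, B1–B5

Every bag has size at most 4, so the width is 4 − 1 = 3 and tw(G) ≤ 3. Conversely, {1, 3, 5, 7} is a clique of size 4, and the vertices of any clique must share a bag in every tree decomposition; so some bag has ≥ 4 vertices and tw(G) ≥ 3. Combining the bounds, tw(G) = 3.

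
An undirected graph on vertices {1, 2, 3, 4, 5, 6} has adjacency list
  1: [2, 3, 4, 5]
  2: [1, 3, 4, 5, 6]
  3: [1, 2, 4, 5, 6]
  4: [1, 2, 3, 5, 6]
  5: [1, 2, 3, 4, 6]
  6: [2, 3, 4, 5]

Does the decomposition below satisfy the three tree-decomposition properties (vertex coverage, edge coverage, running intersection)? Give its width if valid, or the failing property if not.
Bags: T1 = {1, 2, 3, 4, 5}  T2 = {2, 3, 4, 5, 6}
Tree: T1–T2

Vertex coverage: the bags together contain {1, 2, 3, 4, 5, 6}, the full vertex set. Edge coverage: each edge of G has both endpoints in at least one bag. Running intersection: for every vertex, the bags containing it form a connected subtree. All three properties hold, so this is a valid tree decomposition of width max|bag| − 1 = 4, and hence tw(G) ≤ 4.

Yes; width 4.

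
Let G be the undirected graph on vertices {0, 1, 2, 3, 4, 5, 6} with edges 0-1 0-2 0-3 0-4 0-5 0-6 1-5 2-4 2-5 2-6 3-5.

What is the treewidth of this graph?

2

A width-2 tree decomposition is:
Bags: B1 = {0, 2, 4}  B2 = {0, 2, 5}  B3 = {0, 3, 5}  B4 = {0, 2, 6}  B5 = {0, 1, 5}
Tree: B1–B2, B2–B3, B2–B4, B3–B5
Each bag holds 3 vertices, so the decomposition has width 2, which upper-bounds the treewidth. Conversely, {0, 1, 5} is a clique of size 3, and the vertices of any clique must share a bag in every tree decomposition; so some bag has ≥ 3 vertices and tw(G) ≥ 2. Hence tw(G) = 2 exactly.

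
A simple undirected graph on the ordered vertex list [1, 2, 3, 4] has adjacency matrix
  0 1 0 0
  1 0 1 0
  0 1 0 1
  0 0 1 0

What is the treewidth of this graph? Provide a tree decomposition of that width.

Each bag holds 2 vertices, so the decomposition has width 1, which upper-bounds the treewidth. Since G has at least one edge (e.g. 4–3), it is not an edgeless graph, so tw(G) ≥ 1. Hence tw(G) = 1 exactly.

Treewidth 1.
One such decomposition:
Bags: B1 = {3, 4}  B2 = {2, 3}  B3 = {1, 2}
Tree: B1–B2, B2–B3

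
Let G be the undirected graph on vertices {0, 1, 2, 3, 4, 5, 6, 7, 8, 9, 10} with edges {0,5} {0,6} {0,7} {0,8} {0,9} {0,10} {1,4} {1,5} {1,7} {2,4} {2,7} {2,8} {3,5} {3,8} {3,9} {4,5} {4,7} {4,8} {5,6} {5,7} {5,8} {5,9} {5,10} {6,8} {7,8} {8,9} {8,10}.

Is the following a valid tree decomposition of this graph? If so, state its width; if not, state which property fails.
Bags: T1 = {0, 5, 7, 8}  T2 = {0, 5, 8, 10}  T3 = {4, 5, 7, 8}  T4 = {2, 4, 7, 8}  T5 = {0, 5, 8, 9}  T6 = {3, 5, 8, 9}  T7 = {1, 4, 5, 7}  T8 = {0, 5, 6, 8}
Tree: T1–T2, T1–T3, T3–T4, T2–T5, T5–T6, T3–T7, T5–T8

Yes; width 3.

Checking the three conditions: (i) the bags cover all of {0, 1, 2, 3, 4, 5, 6, 7, 8, 9, 10}; (ii) for each edge, some bag contains both endpoints; (iii) the bags containing any fixed vertex form a subtree. All hold, so the decomposition is valid with width 4 − 1 = 3.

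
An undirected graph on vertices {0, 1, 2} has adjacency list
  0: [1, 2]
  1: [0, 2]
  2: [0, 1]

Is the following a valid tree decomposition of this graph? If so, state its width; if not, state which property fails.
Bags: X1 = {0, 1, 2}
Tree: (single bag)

Yes; width 2.

Checking the three conditions: (i) the bags cover all of {0, 1, 2}; (ii) for each edge, some bag contains both endpoints; (iii) the bags containing any fixed vertex form a subtree. All hold, so the decomposition is valid with width 3 − 1 = 2.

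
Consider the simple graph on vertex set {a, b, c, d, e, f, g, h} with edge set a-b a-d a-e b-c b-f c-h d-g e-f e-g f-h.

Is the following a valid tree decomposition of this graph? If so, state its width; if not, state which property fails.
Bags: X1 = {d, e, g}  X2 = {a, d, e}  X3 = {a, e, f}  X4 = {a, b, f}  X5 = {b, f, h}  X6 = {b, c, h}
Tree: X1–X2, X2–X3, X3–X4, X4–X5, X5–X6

Vertex coverage: the bags together contain {a, b, c, d, e, f, g, h}, the full vertex set. Edge coverage: each edge of G has both endpoints in at least one bag. Running intersection: for every vertex, the bags containing it form a connected subtree. All three properties hold, so this is a valid tree decomposition of width max|bag| − 1 = 2, and hence tw(G) ≤ 2.

Yes; width 2.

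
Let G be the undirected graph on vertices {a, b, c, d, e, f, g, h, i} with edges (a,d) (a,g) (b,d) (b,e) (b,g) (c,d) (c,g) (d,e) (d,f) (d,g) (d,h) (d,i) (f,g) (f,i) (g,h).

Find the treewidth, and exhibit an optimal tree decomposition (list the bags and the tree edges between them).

Treewidth 2.
Bags: B1 = {d, g, h}  B2 = {d, f, g}  B3 = {c, d, g}  B4 = {b, d, g}  B5 = {d, f, i}  B6 = {b, d, e}  B7 = {a, d, g}
Tree: B1–B2, B1–B3, B1–B4, B2–B5, B4–B6, B1–B7

The largest bag has 3 vertices, giving width 2; this decomposition certifies tw(G) ≤ 2. On the other hand G contains the 3-clique {d, f, g}. A clique must lie in a single bag of any decomposition, so no decomposition can have width below 2. Therefore the treewidth is 2.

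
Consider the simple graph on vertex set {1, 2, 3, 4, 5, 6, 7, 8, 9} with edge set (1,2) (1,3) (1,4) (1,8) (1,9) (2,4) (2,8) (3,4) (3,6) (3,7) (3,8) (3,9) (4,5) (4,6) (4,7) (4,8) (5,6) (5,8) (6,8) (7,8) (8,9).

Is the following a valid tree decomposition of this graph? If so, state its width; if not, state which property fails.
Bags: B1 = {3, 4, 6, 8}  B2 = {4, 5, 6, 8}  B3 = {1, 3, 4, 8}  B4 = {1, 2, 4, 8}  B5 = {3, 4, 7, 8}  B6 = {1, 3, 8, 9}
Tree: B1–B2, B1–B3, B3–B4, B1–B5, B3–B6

Yes; width 3.

Vertex coverage: the bags together contain {1, 2, 3, 4, 5, 6, 7, 8, 9}, the full vertex set. Edge coverage: each edge of G has both endpoints in at least one bag. Running intersection: for every vertex, the bags containing it form a connected subtree. All three properties hold, so this is a valid tree decomposition of width max|bag| − 1 = 3, and hence tw(G) ≤ 3.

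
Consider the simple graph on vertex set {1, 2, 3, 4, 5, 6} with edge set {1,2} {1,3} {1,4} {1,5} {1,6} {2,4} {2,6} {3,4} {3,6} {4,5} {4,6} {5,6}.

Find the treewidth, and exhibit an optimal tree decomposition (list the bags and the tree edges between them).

Every bag has size at most 4, so the width is 4 − 1 = 3 and tw(G) ≤ 3. For the lower bound, the 4 vertices {1, 2, 4, 6} are pairwise adjacent, and any tree decomposition puts a clique entirely inside one bag — forcing width ≥ 3. Therefore the treewidth is 3.

Treewidth 3.
One optimal decomposition is:
Bags: B1 = {1, 3, 4, 6}  B2 = {1, 2, 4, 6}  B3 = {1, 4, 5, 6}
Tree: B1–B2, B2–B3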